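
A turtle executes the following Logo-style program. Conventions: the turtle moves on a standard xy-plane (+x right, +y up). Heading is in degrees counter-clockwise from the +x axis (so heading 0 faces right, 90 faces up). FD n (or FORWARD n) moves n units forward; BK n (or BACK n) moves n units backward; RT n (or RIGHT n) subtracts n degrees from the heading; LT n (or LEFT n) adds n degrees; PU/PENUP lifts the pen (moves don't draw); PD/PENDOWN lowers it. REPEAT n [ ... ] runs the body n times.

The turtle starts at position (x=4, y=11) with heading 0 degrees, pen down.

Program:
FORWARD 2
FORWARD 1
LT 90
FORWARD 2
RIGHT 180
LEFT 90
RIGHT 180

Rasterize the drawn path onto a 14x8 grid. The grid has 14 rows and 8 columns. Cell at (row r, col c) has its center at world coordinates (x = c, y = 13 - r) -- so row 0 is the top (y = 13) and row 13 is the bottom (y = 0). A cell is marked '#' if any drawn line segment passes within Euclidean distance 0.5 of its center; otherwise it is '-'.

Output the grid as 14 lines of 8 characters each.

Answer: -------#
-------#
----####
--------
--------
--------
--------
--------
--------
--------
--------
--------
--------
--------

Derivation:
Segment 0: (4,11) -> (6,11)
Segment 1: (6,11) -> (7,11)
Segment 2: (7,11) -> (7,13)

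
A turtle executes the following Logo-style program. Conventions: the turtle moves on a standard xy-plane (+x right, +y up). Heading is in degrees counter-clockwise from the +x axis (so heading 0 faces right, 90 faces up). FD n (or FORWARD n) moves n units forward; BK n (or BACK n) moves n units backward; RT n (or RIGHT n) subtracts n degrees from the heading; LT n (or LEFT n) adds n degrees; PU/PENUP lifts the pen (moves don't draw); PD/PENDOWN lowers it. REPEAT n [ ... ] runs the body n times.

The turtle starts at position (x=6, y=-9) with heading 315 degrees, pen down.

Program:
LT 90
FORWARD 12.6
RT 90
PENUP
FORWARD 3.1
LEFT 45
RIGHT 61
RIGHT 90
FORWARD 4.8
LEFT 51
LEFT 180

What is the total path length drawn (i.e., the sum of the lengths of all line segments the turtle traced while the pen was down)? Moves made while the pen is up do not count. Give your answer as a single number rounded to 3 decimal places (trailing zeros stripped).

Answer: 12.6

Derivation:
Executing turtle program step by step:
Start: pos=(6,-9), heading=315, pen down
LT 90: heading 315 -> 45
FD 12.6: (6,-9) -> (14.91,-0.09) [heading=45, draw]
RT 90: heading 45 -> 315
PU: pen up
FD 3.1: (14.91,-0.09) -> (17.102,-2.282) [heading=315, move]
LT 45: heading 315 -> 0
RT 61: heading 0 -> 299
RT 90: heading 299 -> 209
FD 4.8: (17.102,-2.282) -> (12.903,-4.61) [heading=209, move]
LT 51: heading 209 -> 260
LT 180: heading 260 -> 80
Final: pos=(12.903,-4.61), heading=80, 1 segment(s) drawn

Segment lengths:
  seg 1: (6,-9) -> (14.91,-0.09), length = 12.6
Total = 12.6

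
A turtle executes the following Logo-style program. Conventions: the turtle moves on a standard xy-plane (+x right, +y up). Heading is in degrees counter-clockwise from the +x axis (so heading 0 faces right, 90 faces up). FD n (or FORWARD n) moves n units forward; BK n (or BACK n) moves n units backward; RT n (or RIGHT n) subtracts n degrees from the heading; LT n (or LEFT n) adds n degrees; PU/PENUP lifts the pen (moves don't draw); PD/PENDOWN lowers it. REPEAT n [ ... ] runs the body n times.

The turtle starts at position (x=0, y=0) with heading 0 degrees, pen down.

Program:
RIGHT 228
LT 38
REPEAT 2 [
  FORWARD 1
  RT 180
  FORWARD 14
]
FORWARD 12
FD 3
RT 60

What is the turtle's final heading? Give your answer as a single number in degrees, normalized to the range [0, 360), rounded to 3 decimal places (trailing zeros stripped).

Executing turtle program step by step:
Start: pos=(0,0), heading=0, pen down
RT 228: heading 0 -> 132
LT 38: heading 132 -> 170
REPEAT 2 [
  -- iteration 1/2 --
  FD 1: (0,0) -> (-0.985,0.174) [heading=170, draw]
  RT 180: heading 170 -> 350
  FD 14: (-0.985,0.174) -> (12.803,-2.257) [heading=350, draw]
  -- iteration 2/2 --
  FD 1: (12.803,-2.257) -> (13.787,-2.431) [heading=350, draw]
  RT 180: heading 350 -> 170
  FD 14: (13.787,-2.431) -> (0,0) [heading=170, draw]
]
FD 12: (0,0) -> (-11.818,2.084) [heading=170, draw]
FD 3: (-11.818,2.084) -> (-14.772,2.605) [heading=170, draw]
RT 60: heading 170 -> 110
Final: pos=(-14.772,2.605), heading=110, 6 segment(s) drawn

Answer: 110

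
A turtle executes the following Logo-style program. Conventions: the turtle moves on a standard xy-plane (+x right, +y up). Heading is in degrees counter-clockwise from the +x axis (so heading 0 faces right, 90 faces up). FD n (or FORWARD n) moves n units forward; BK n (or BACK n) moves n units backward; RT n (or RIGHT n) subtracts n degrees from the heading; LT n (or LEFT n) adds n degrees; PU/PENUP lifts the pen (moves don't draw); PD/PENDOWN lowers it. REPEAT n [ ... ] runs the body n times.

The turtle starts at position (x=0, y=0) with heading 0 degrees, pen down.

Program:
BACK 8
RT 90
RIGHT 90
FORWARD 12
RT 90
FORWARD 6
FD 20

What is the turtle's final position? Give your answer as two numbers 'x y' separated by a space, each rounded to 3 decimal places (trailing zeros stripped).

Answer: -20 26

Derivation:
Executing turtle program step by step:
Start: pos=(0,0), heading=0, pen down
BK 8: (0,0) -> (-8,0) [heading=0, draw]
RT 90: heading 0 -> 270
RT 90: heading 270 -> 180
FD 12: (-8,0) -> (-20,0) [heading=180, draw]
RT 90: heading 180 -> 90
FD 6: (-20,0) -> (-20,6) [heading=90, draw]
FD 20: (-20,6) -> (-20,26) [heading=90, draw]
Final: pos=(-20,26), heading=90, 4 segment(s) drawn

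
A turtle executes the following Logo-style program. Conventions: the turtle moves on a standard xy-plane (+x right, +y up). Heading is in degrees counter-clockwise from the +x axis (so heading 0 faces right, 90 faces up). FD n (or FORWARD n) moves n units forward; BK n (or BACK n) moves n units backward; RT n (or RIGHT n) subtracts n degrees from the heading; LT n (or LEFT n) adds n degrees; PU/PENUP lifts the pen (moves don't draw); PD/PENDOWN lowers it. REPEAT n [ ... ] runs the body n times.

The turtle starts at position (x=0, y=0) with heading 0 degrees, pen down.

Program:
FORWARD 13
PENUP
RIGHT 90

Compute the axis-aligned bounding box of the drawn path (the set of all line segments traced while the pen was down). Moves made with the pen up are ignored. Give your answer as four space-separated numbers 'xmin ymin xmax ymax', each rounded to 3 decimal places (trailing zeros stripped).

Answer: 0 0 13 0

Derivation:
Executing turtle program step by step:
Start: pos=(0,0), heading=0, pen down
FD 13: (0,0) -> (13,0) [heading=0, draw]
PU: pen up
RT 90: heading 0 -> 270
Final: pos=(13,0), heading=270, 1 segment(s) drawn

Segment endpoints: x in {0, 13}, y in {0}
xmin=0, ymin=0, xmax=13, ymax=0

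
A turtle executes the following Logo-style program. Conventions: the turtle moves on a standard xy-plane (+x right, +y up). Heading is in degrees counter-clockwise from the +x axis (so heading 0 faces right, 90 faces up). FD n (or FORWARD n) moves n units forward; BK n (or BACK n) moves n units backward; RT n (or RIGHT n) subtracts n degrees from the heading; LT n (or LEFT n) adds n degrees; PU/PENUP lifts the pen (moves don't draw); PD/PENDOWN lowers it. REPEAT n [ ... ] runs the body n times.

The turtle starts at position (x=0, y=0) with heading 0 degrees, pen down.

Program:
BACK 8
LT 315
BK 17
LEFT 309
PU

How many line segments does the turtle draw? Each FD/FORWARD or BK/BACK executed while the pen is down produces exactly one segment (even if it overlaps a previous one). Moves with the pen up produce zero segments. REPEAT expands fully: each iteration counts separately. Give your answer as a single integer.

Executing turtle program step by step:
Start: pos=(0,0), heading=0, pen down
BK 8: (0,0) -> (-8,0) [heading=0, draw]
LT 315: heading 0 -> 315
BK 17: (-8,0) -> (-20.021,12.021) [heading=315, draw]
LT 309: heading 315 -> 264
PU: pen up
Final: pos=(-20.021,12.021), heading=264, 2 segment(s) drawn
Segments drawn: 2

Answer: 2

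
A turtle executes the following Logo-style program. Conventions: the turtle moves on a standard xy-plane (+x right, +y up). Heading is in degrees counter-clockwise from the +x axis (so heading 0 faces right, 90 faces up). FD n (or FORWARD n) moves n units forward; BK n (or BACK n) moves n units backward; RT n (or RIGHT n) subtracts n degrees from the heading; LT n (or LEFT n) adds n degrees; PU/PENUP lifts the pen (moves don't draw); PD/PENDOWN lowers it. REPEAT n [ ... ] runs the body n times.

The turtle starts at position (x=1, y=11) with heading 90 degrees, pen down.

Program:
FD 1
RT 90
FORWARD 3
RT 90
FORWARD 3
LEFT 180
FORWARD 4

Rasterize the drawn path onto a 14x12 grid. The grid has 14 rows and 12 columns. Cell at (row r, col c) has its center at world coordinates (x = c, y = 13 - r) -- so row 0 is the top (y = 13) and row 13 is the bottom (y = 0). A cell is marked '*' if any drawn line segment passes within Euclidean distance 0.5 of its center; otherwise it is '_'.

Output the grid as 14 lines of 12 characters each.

Answer: ____*_______
_****_______
_*__*_______
____*_______
____*_______
____________
____________
____________
____________
____________
____________
____________
____________
____________

Derivation:
Segment 0: (1,11) -> (1,12)
Segment 1: (1,12) -> (4,12)
Segment 2: (4,12) -> (4,9)
Segment 3: (4,9) -> (4,13)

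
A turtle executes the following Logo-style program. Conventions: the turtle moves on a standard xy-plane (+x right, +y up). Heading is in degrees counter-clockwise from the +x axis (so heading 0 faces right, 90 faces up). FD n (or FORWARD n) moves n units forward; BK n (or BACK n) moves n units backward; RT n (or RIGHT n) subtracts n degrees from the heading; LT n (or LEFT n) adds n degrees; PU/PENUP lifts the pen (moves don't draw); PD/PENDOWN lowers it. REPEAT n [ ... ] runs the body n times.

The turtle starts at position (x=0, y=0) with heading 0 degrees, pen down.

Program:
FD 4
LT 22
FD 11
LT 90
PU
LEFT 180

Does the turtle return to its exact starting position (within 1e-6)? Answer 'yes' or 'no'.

Answer: no

Derivation:
Executing turtle program step by step:
Start: pos=(0,0), heading=0, pen down
FD 4: (0,0) -> (4,0) [heading=0, draw]
LT 22: heading 0 -> 22
FD 11: (4,0) -> (14.199,4.121) [heading=22, draw]
LT 90: heading 22 -> 112
PU: pen up
LT 180: heading 112 -> 292
Final: pos=(14.199,4.121), heading=292, 2 segment(s) drawn

Start position: (0, 0)
Final position: (14.199, 4.121)
Distance = 14.785; >= 1e-6 -> NOT closed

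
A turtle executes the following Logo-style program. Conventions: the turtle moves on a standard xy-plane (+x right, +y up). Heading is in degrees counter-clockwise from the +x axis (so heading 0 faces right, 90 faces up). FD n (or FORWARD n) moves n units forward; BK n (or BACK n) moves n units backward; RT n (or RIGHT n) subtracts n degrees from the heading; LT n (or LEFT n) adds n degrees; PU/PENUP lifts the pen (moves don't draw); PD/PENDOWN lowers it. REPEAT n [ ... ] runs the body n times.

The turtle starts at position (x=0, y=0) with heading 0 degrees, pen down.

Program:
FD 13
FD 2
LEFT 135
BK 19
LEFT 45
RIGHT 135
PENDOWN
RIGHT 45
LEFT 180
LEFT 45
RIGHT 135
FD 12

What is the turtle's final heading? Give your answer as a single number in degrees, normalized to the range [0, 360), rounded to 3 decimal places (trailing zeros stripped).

Executing turtle program step by step:
Start: pos=(0,0), heading=0, pen down
FD 13: (0,0) -> (13,0) [heading=0, draw]
FD 2: (13,0) -> (15,0) [heading=0, draw]
LT 135: heading 0 -> 135
BK 19: (15,0) -> (28.435,-13.435) [heading=135, draw]
LT 45: heading 135 -> 180
RT 135: heading 180 -> 45
PD: pen down
RT 45: heading 45 -> 0
LT 180: heading 0 -> 180
LT 45: heading 180 -> 225
RT 135: heading 225 -> 90
FD 12: (28.435,-13.435) -> (28.435,-1.435) [heading=90, draw]
Final: pos=(28.435,-1.435), heading=90, 4 segment(s) drawn

Answer: 90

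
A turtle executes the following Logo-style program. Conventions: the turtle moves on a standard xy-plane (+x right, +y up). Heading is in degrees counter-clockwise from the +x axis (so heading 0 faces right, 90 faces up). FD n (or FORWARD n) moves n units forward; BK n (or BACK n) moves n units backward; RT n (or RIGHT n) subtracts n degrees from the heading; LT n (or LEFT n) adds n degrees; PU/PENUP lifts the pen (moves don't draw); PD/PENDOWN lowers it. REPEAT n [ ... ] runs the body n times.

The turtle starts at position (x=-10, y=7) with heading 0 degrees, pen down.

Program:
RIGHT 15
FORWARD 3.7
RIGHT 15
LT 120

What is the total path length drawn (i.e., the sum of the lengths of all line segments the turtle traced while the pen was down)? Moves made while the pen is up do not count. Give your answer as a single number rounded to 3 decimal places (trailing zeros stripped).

Executing turtle program step by step:
Start: pos=(-10,7), heading=0, pen down
RT 15: heading 0 -> 345
FD 3.7: (-10,7) -> (-6.426,6.042) [heading=345, draw]
RT 15: heading 345 -> 330
LT 120: heading 330 -> 90
Final: pos=(-6.426,6.042), heading=90, 1 segment(s) drawn

Segment lengths:
  seg 1: (-10,7) -> (-6.426,6.042), length = 3.7
Total = 3.7

Answer: 3.7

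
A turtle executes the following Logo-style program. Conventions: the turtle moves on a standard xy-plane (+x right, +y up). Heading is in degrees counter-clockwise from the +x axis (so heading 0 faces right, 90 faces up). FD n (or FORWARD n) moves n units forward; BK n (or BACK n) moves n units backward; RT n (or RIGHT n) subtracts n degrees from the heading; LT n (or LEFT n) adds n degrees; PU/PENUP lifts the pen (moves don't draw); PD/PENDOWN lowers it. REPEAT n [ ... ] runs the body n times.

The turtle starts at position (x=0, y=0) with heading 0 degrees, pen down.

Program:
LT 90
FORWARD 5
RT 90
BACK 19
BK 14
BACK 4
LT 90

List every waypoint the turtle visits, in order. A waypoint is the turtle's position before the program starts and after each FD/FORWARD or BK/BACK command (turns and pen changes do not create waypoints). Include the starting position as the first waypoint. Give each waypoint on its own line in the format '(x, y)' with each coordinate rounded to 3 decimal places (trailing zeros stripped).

Executing turtle program step by step:
Start: pos=(0,0), heading=0, pen down
LT 90: heading 0 -> 90
FD 5: (0,0) -> (0,5) [heading=90, draw]
RT 90: heading 90 -> 0
BK 19: (0,5) -> (-19,5) [heading=0, draw]
BK 14: (-19,5) -> (-33,5) [heading=0, draw]
BK 4: (-33,5) -> (-37,5) [heading=0, draw]
LT 90: heading 0 -> 90
Final: pos=(-37,5), heading=90, 4 segment(s) drawn
Waypoints (5 total):
(0, 0)
(0, 5)
(-19, 5)
(-33, 5)
(-37, 5)

Answer: (0, 0)
(0, 5)
(-19, 5)
(-33, 5)
(-37, 5)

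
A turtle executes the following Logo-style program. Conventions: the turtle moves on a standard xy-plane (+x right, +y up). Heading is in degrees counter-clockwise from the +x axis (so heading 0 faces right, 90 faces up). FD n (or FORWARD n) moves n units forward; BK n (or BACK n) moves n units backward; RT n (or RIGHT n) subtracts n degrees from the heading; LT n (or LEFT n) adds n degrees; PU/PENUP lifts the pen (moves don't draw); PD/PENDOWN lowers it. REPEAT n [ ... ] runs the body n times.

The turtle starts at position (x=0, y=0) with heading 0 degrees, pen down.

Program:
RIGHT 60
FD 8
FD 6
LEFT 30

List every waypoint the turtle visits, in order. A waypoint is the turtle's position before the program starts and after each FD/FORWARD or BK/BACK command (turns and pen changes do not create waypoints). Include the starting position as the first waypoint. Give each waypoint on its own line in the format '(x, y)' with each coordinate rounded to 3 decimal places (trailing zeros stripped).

Answer: (0, 0)
(4, -6.928)
(7, -12.124)

Derivation:
Executing turtle program step by step:
Start: pos=(0,0), heading=0, pen down
RT 60: heading 0 -> 300
FD 8: (0,0) -> (4,-6.928) [heading=300, draw]
FD 6: (4,-6.928) -> (7,-12.124) [heading=300, draw]
LT 30: heading 300 -> 330
Final: pos=(7,-12.124), heading=330, 2 segment(s) drawn
Waypoints (3 total):
(0, 0)
(4, -6.928)
(7, -12.124)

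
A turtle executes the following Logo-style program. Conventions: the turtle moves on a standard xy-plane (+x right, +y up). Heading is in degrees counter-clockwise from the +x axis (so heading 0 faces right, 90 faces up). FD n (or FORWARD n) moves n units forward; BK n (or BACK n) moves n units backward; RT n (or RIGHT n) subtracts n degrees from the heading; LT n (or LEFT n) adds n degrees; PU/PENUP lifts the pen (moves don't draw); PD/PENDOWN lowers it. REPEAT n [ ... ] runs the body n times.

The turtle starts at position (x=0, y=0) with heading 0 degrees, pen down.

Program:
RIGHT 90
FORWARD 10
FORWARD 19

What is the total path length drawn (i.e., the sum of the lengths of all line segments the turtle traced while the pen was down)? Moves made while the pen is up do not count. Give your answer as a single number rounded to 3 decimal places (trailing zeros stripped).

Executing turtle program step by step:
Start: pos=(0,0), heading=0, pen down
RT 90: heading 0 -> 270
FD 10: (0,0) -> (0,-10) [heading=270, draw]
FD 19: (0,-10) -> (0,-29) [heading=270, draw]
Final: pos=(0,-29), heading=270, 2 segment(s) drawn

Segment lengths:
  seg 1: (0,0) -> (0,-10), length = 10
  seg 2: (0,-10) -> (0,-29), length = 19
Total = 29

Answer: 29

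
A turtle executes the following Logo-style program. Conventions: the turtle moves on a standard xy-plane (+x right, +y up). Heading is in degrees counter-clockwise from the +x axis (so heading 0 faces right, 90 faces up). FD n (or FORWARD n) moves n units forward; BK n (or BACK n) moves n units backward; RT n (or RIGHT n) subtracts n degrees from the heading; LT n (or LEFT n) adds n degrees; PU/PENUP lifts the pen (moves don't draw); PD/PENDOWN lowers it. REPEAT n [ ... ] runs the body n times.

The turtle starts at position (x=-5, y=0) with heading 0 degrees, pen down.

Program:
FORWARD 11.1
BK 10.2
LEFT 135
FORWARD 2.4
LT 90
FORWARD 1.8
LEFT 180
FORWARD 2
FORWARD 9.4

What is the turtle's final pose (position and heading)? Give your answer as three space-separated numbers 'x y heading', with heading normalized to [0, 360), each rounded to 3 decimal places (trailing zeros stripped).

Executing turtle program step by step:
Start: pos=(-5,0), heading=0, pen down
FD 11.1: (-5,0) -> (6.1,0) [heading=0, draw]
BK 10.2: (6.1,0) -> (-4.1,0) [heading=0, draw]
LT 135: heading 0 -> 135
FD 2.4: (-4.1,0) -> (-5.797,1.697) [heading=135, draw]
LT 90: heading 135 -> 225
FD 1.8: (-5.797,1.697) -> (-7.07,0.424) [heading=225, draw]
LT 180: heading 225 -> 45
FD 2: (-7.07,0.424) -> (-5.656,1.838) [heading=45, draw]
FD 9.4: (-5.656,1.838) -> (0.991,8.485) [heading=45, draw]
Final: pos=(0.991,8.485), heading=45, 6 segment(s) drawn

Answer: 0.991 8.485 45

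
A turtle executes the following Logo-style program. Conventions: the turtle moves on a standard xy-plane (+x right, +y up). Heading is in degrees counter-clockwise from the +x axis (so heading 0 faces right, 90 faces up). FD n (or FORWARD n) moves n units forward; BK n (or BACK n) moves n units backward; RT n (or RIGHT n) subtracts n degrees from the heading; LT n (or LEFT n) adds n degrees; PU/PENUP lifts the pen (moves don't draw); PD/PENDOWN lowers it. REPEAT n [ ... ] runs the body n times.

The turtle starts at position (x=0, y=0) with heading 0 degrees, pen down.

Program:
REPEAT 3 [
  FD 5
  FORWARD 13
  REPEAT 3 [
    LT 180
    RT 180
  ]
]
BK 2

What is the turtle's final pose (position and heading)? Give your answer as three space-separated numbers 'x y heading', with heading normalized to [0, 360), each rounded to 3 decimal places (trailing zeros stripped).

Executing turtle program step by step:
Start: pos=(0,0), heading=0, pen down
REPEAT 3 [
  -- iteration 1/3 --
  FD 5: (0,0) -> (5,0) [heading=0, draw]
  FD 13: (5,0) -> (18,0) [heading=0, draw]
  REPEAT 3 [
    -- iteration 1/3 --
    LT 180: heading 0 -> 180
    RT 180: heading 180 -> 0
    -- iteration 2/3 --
    LT 180: heading 0 -> 180
    RT 180: heading 180 -> 0
    -- iteration 3/3 --
    LT 180: heading 0 -> 180
    RT 180: heading 180 -> 0
  ]
  -- iteration 2/3 --
  FD 5: (18,0) -> (23,0) [heading=0, draw]
  FD 13: (23,0) -> (36,0) [heading=0, draw]
  REPEAT 3 [
    -- iteration 1/3 --
    LT 180: heading 0 -> 180
    RT 180: heading 180 -> 0
    -- iteration 2/3 --
    LT 180: heading 0 -> 180
    RT 180: heading 180 -> 0
    -- iteration 3/3 --
    LT 180: heading 0 -> 180
    RT 180: heading 180 -> 0
  ]
  -- iteration 3/3 --
  FD 5: (36,0) -> (41,0) [heading=0, draw]
  FD 13: (41,0) -> (54,0) [heading=0, draw]
  REPEAT 3 [
    -- iteration 1/3 --
    LT 180: heading 0 -> 180
    RT 180: heading 180 -> 0
    -- iteration 2/3 --
    LT 180: heading 0 -> 180
    RT 180: heading 180 -> 0
    -- iteration 3/3 --
    LT 180: heading 0 -> 180
    RT 180: heading 180 -> 0
  ]
]
BK 2: (54,0) -> (52,0) [heading=0, draw]
Final: pos=(52,0), heading=0, 7 segment(s) drawn

Answer: 52 0 0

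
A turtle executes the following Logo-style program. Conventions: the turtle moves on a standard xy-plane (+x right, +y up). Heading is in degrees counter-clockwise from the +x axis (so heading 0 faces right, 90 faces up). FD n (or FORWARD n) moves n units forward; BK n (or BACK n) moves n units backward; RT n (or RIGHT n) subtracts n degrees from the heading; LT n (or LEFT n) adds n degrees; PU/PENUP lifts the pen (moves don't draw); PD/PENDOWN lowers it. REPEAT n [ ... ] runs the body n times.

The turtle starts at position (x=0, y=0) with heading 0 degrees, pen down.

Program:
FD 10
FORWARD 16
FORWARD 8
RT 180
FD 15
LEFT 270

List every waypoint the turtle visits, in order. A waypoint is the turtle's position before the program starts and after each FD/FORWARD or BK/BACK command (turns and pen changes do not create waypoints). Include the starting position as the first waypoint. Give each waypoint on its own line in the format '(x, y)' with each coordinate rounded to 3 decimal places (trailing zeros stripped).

Answer: (0, 0)
(10, 0)
(26, 0)
(34, 0)
(19, 0)

Derivation:
Executing turtle program step by step:
Start: pos=(0,0), heading=0, pen down
FD 10: (0,0) -> (10,0) [heading=0, draw]
FD 16: (10,0) -> (26,0) [heading=0, draw]
FD 8: (26,0) -> (34,0) [heading=0, draw]
RT 180: heading 0 -> 180
FD 15: (34,0) -> (19,0) [heading=180, draw]
LT 270: heading 180 -> 90
Final: pos=(19,0), heading=90, 4 segment(s) drawn
Waypoints (5 total):
(0, 0)
(10, 0)
(26, 0)
(34, 0)
(19, 0)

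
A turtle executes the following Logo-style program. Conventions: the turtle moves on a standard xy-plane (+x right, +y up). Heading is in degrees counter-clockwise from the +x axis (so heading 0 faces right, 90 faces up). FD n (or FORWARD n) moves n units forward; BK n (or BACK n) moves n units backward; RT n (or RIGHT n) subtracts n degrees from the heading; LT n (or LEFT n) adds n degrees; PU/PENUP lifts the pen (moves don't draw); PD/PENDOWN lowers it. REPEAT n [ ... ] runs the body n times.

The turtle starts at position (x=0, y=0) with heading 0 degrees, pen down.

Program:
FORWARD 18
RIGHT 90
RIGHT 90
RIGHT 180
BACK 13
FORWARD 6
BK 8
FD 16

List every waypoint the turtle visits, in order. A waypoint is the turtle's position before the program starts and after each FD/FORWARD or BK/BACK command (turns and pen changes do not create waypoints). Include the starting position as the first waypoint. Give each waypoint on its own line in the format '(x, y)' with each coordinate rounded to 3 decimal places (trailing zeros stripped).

Answer: (0, 0)
(18, 0)
(5, 0)
(11, 0)
(3, 0)
(19, 0)

Derivation:
Executing turtle program step by step:
Start: pos=(0,0), heading=0, pen down
FD 18: (0,0) -> (18,0) [heading=0, draw]
RT 90: heading 0 -> 270
RT 90: heading 270 -> 180
RT 180: heading 180 -> 0
BK 13: (18,0) -> (5,0) [heading=0, draw]
FD 6: (5,0) -> (11,0) [heading=0, draw]
BK 8: (11,0) -> (3,0) [heading=0, draw]
FD 16: (3,0) -> (19,0) [heading=0, draw]
Final: pos=(19,0), heading=0, 5 segment(s) drawn
Waypoints (6 total):
(0, 0)
(18, 0)
(5, 0)
(11, 0)
(3, 0)
(19, 0)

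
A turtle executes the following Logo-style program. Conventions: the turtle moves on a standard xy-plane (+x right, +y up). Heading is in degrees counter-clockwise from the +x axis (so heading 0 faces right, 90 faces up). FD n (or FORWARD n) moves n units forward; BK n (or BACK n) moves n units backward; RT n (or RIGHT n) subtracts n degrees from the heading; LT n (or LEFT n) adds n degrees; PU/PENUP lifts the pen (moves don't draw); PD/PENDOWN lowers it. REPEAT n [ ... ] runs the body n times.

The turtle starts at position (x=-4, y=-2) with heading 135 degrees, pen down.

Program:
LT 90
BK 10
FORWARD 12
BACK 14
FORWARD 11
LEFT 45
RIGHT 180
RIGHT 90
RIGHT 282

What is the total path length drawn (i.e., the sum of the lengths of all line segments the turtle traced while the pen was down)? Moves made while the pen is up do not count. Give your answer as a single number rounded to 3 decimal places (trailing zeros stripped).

Executing turtle program step by step:
Start: pos=(-4,-2), heading=135, pen down
LT 90: heading 135 -> 225
BK 10: (-4,-2) -> (3.071,5.071) [heading=225, draw]
FD 12: (3.071,5.071) -> (-5.414,-3.414) [heading=225, draw]
BK 14: (-5.414,-3.414) -> (4.485,6.485) [heading=225, draw]
FD 11: (4.485,6.485) -> (-3.293,-1.293) [heading=225, draw]
LT 45: heading 225 -> 270
RT 180: heading 270 -> 90
RT 90: heading 90 -> 0
RT 282: heading 0 -> 78
Final: pos=(-3.293,-1.293), heading=78, 4 segment(s) drawn

Segment lengths:
  seg 1: (-4,-2) -> (3.071,5.071), length = 10
  seg 2: (3.071,5.071) -> (-5.414,-3.414), length = 12
  seg 3: (-5.414,-3.414) -> (4.485,6.485), length = 14
  seg 4: (4.485,6.485) -> (-3.293,-1.293), length = 11
Total = 47

Answer: 47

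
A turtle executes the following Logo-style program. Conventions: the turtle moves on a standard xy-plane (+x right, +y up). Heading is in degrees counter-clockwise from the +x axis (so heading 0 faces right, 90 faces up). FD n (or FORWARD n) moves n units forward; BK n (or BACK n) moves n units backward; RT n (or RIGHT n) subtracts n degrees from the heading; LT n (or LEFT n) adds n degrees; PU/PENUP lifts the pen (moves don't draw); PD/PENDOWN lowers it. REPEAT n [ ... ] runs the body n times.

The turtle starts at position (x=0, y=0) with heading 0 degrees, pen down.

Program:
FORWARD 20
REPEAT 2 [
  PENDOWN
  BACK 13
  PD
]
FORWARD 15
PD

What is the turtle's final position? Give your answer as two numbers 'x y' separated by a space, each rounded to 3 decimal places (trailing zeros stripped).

Executing turtle program step by step:
Start: pos=(0,0), heading=0, pen down
FD 20: (0,0) -> (20,0) [heading=0, draw]
REPEAT 2 [
  -- iteration 1/2 --
  PD: pen down
  BK 13: (20,0) -> (7,0) [heading=0, draw]
  PD: pen down
  -- iteration 2/2 --
  PD: pen down
  BK 13: (7,0) -> (-6,0) [heading=0, draw]
  PD: pen down
]
FD 15: (-6,0) -> (9,0) [heading=0, draw]
PD: pen down
Final: pos=(9,0), heading=0, 4 segment(s) drawn

Answer: 9 0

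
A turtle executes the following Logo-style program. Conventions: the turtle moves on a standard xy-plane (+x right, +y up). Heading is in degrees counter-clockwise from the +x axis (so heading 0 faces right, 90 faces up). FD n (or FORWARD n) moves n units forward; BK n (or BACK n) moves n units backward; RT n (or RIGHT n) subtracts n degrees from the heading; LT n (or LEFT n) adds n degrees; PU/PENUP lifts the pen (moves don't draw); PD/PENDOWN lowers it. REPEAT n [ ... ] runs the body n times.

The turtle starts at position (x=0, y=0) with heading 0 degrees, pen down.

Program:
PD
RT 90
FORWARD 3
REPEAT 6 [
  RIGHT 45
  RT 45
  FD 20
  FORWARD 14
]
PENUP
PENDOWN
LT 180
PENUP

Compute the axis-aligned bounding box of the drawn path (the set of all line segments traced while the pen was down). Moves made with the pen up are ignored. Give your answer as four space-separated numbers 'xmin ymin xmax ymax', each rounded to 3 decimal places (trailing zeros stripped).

Answer: -34 -3 0 31

Derivation:
Executing turtle program step by step:
Start: pos=(0,0), heading=0, pen down
PD: pen down
RT 90: heading 0 -> 270
FD 3: (0,0) -> (0,-3) [heading=270, draw]
REPEAT 6 [
  -- iteration 1/6 --
  RT 45: heading 270 -> 225
  RT 45: heading 225 -> 180
  FD 20: (0,-3) -> (-20,-3) [heading=180, draw]
  FD 14: (-20,-3) -> (-34,-3) [heading=180, draw]
  -- iteration 2/6 --
  RT 45: heading 180 -> 135
  RT 45: heading 135 -> 90
  FD 20: (-34,-3) -> (-34,17) [heading=90, draw]
  FD 14: (-34,17) -> (-34,31) [heading=90, draw]
  -- iteration 3/6 --
  RT 45: heading 90 -> 45
  RT 45: heading 45 -> 0
  FD 20: (-34,31) -> (-14,31) [heading=0, draw]
  FD 14: (-14,31) -> (0,31) [heading=0, draw]
  -- iteration 4/6 --
  RT 45: heading 0 -> 315
  RT 45: heading 315 -> 270
  FD 20: (0,31) -> (0,11) [heading=270, draw]
  FD 14: (0,11) -> (0,-3) [heading=270, draw]
  -- iteration 5/6 --
  RT 45: heading 270 -> 225
  RT 45: heading 225 -> 180
  FD 20: (0,-3) -> (-20,-3) [heading=180, draw]
  FD 14: (-20,-3) -> (-34,-3) [heading=180, draw]
  -- iteration 6/6 --
  RT 45: heading 180 -> 135
  RT 45: heading 135 -> 90
  FD 20: (-34,-3) -> (-34,17) [heading=90, draw]
  FD 14: (-34,17) -> (-34,31) [heading=90, draw]
]
PU: pen up
PD: pen down
LT 180: heading 90 -> 270
PU: pen up
Final: pos=(-34,31), heading=270, 13 segment(s) drawn

Segment endpoints: x in {-34, -34, -34, -20, -20, -14, 0, 0, 0, 0, 0}, y in {-3, -3, -3, -3, -3, -3, 0, 11, 17, 17, 31, 31, 31, 31}
xmin=-34, ymin=-3, xmax=0, ymax=31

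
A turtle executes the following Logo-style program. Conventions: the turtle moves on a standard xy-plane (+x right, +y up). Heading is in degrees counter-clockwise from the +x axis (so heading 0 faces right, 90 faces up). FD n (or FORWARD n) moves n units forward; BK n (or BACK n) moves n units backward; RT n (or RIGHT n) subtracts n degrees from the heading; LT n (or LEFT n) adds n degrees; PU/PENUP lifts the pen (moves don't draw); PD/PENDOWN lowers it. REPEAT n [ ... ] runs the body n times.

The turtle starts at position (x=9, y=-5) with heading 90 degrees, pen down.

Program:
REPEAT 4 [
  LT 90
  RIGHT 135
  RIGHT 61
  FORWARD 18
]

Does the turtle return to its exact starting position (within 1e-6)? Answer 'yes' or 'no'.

Executing turtle program step by step:
Start: pos=(9,-5), heading=90, pen down
REPEAT 4 [
  -- iteration 1/4 --
  LT 90: heading 90 -> 180
  RT 135: heading 180 -> 45
  RT 61: heading 45 -> 344
  FD 18: (9,-5) -> (26.303,-9.961) [heading=344, draw]
  -- iteration 2/4 --
  LT 90: heading 344 -> 74
  RT 135: heading 74 -> 299
  RT 61: heading 299 -> 238
  FD 18: (26.303,-9.961) -> (16.764,-25.226) [heading=238, draw]
  -- iteration 3/4 --
  LT 90: heading 238 -> 328
  RT 135: heading 328 -> 193
  RT 61: heading 193 -> 132
  FD 18: (16.764,-25.226) -> (4.72,-11.85) [heading=132, draw]
  -- iteration 4/4 --
  LT 90: heading 132 -> 222
  RT 135: heading 222 -> 87
  RT 61: heading 87 -> 26
  FD 18: (4.72,-11.85) -> (20.898,-3.959) [heading=26, draw]
]
Final: pos=(20.898,-3.959), heading=26, 4 segment(s) drawn

Start position: (9, -5)
Final position: (20.898, -3.959)
Distance = 11.944; >= 1e-6 -> NOT closed

Answer: no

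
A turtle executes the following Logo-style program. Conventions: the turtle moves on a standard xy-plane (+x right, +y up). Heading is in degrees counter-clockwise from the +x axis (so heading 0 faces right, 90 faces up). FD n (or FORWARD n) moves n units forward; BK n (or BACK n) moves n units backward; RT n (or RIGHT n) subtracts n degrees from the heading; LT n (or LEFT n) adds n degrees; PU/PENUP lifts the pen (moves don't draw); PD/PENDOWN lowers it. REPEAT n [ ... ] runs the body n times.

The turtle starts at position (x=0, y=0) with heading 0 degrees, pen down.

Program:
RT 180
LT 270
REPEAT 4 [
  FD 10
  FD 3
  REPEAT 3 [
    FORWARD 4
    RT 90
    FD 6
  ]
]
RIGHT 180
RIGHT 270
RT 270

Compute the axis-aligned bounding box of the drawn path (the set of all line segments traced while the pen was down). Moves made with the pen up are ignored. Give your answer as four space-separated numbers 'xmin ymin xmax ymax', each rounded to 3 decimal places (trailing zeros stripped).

Answer: -13 -6 10 17

Derivation:
Executing turtle program step by step:
Start: pos=(0,0), heading=0, pen down
RT 180: heading 0 -> 180
LT 270: heading 180 -> 90
REPEAT 4 [
  -- iteration 1/4 --
  FD 10: (0,0) -> (0,10) [heading=90, draw]
  FD 3: (0,10) -> (0,13) [heading=90, draw]
  REPEAT 3 [
    -- iteration 1/3 --
    FD 4: (0,13) -> (0,17) [heading=90, draw]
    RT 90: heading 90 -> 0
    FD 6: (0,17) -> (6,17) [heading=0, draw]
    -- iteration 2/3 --
    FD 4: (6,17) -> (10,17) [heading=0, draw]
    RT 90: heading 0 -> 270
    FD 6: (10,17) -> (10,11) [heading=270, draw]
    -- iteration 3/3 --
    FD 4: (10,11) -> (10,7) [heading=270, draw]
    RT 90: heading 270 -> 180
    FD 6: (10,7) -> (4,7) [heading=180, draw]
  ]
  -- iteration 2/4 --
  FD 10: (4,7) -> (-6,7) [heading=180, draw]
  FD 3: (-6,7) -> (-9,7) [heading=180, draw]
  REPEAT 3 [
    -- iteration 1/3 --
    FD 4: (-9,7) -> (-13,7) [heading=180, draw]
    RT 90: heading 180 -> 90
    FD 6: (-13,7) -> (-13,13) [heading=90, draw]
    -- iteration 2/3 --
    FD 4: (-13,13) -> (-13,17) [heading=90, draw]
    RT 90: heading 90 -> 0
    FD 6: (-13,17) -> (-7,17) [heading=0, draw]
    -- iteration 3/3 --
    FD 4: (-7,17) -> (-3,17) [heading=0, draw]
    RT 90: heading 0 -> 270
    FD 6: (-3,17) -> (-3,11) [heading=270, draw]
  ]
  -- iteration 3/4 --
  FD 10: (-3,11) -> (-3,1) [heading=270, draw]
  FD 3: (-3,1) -> (-3,-2) [heading=270, draw]
  REPEAT 3 [
    -- iteration 1/3 --
    FD 4: (-3,-2) -> (-3,-6) [heading=270, draw]
    RT 90: heading 270 -> 180
    FD 6: (-3,-6) -> (-9,-6) [heading=180, draw]
    -- iteration 2/3 --
    FD 4: (-9,-6) -> (-13,-6) [heading=180, draw]
    RT 90: heading 180 -> 90
    FD 6: (-13,-6) -> (-13,0) [heading=90, draw]
    -- iteration 3/3 --
    FD 4: (-13,0) -> (-13,4) [heading=90, draw]
    RT 90: heading 90 -> 0
    FD 6: (-13,4) -> (-7,4) [heading=0, draw]
  ]
  -- iteration 4/4 --
  FD 10: (-7,4) -> (3,4) [heading=0, draw]
  FD 3: (3,4) -> (6,4) [heading=0, draw]
  REPEAT 3 [
    -- iteration 1/3 --
    FD 4: (6,4) -> (10,4) [heading=0, draw]
    RT 90: heading 0 -> 270
    FD 6: (10,4) -> (10,-2) [heading=270, draw]
    -- iteration 2/3 --
    FD 4: (10,-2) -> (10,-6) [heading=270, draw]
    RT 90: heading 270 -> 180
    FD 6: (10,-6) -> (4,-6) [heading=180, draw]
    -- iteration 3/3 --
    FD 4: (4,-6) -> (0,-6) [heading=180, draw]
    RT 90: heading 180 -> 90
    FD 6: (0,-6) -> (0,0) [heading=90, draw]
  ]
]
RT 180: heading 90 -> 270
RT 270: heading 270 -> 0
RT 270: heading 0 -> 90
Final: pos=(0,0), heading=90, 32 segment(s) drawn

Segment endpoints: x in {-13, -13, -13, -13, -13, -9, -9, -7, -7, -6, -3, -3, -3, -3, -3, 0, 0, 0, 0, 0, 0, 3, 4, 4, 6, 6, 10, 10, 10, 10}, y in {-6, -6, -6, -6, -6, -6, -2, -2, 0, 0, 0, 1, 4, 4, 4, 4, 4, 7, 7, 7, 7, 10, 11, 11, 13, 13, 17, 17}
xmin=-13, ymin=-6, xmax=10, ymax=17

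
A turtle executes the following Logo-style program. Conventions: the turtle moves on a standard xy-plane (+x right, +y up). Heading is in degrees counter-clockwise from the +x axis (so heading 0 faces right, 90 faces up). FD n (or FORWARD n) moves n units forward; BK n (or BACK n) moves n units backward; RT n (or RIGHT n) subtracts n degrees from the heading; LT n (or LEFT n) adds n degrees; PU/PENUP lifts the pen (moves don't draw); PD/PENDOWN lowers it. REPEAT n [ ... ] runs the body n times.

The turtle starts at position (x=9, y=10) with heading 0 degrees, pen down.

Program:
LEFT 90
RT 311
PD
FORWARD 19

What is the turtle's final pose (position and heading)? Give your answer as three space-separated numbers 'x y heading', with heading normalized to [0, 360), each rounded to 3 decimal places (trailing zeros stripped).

Answer: -5.339 22.465 139

Derivation:
Executing turtle program step by step:
Start: pos=(9,10), heading=0, pen down
LT 90: heading 0 -> 90
RT 311: heading 90 -> 139
PD: pen down
FD 19: (9,10) -> (-5.339,22.465) [heading=139, draw]
Final: pos=(-5.339,22.465), heading=139, 1 segment(s) drawn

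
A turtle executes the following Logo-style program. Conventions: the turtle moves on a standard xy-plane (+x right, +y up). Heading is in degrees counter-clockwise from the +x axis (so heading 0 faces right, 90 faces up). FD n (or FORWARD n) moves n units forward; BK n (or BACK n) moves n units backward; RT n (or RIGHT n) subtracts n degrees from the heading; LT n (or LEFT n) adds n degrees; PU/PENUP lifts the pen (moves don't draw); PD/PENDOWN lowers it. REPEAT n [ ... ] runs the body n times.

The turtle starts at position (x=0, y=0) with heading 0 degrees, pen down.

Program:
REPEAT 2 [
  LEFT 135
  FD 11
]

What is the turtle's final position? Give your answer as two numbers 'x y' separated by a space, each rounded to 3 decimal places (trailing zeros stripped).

Executing turtle program step by step:
Start: pos=(0,0), heading=0, pen down
REPEAT 2 [
  -- iteration 1/2 --
  LT 135: heading 0 -> 135
  FD 11: (0,0) -> (-7.778,7.778) [heading=135, draw]
  -- iteration 2/2 --
  LT 135: heading 135 -> 270
  FD 11: (-7.778,7.778) -> (-7.778,-3.222) [heading=270, draw]
]
Final: pos=(-7.778,-3.222), heading=270, 2 segment(s) drawn

Answer: -7.778 -3.222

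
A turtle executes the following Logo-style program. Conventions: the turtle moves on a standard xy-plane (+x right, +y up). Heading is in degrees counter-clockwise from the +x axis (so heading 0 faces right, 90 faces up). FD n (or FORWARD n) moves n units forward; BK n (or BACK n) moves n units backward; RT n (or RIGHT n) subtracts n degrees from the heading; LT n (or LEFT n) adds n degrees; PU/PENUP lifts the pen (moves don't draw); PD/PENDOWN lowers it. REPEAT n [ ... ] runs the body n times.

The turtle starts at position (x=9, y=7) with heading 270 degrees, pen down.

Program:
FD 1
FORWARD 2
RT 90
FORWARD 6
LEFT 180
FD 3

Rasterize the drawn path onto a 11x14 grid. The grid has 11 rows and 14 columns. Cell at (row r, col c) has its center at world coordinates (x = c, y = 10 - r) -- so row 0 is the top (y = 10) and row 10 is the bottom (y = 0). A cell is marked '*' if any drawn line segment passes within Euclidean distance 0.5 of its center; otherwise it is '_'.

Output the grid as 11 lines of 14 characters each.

Segment 0: (9,7) -> (9,6)
Segment 1: (9,6) -> (9,4)
Segment 2: (9,4) -> (3,4)
Segment 3: (3,4) -> (6,4)

Answer: ______________
______________
______________
_________*____
_________*____
_________*____
___*******____
______________
______________
______________
______________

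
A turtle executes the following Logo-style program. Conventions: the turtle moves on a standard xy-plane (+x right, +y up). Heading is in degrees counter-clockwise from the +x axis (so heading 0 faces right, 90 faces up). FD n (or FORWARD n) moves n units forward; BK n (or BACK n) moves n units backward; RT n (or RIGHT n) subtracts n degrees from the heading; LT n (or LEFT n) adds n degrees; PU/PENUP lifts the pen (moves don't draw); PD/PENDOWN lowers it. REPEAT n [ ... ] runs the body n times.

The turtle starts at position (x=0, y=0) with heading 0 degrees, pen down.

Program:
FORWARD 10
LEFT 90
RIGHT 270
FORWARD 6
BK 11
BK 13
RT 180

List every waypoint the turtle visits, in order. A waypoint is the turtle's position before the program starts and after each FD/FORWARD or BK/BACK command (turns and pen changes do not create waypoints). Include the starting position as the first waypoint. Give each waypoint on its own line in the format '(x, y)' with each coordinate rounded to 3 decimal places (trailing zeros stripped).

Executing turtle program step by step:
Start: pos=(0,0), heading=0, pen down
FD 10: (0,0) -> (10,0) [heading=0, draw]
LT 90: heading 0 -> 90
RT 270: heading 90 -> 180
FD 6: (10,0) -> (4,0) [heading=180, draw]
BK 11: (4,0) -> (15,0) [heading=180, draw]
BK 13: (15,0) -> (28,0) [heading=180, draw]
RT 180: heading 180 -> 0
Final: pos=(28,0), heading=0, 4 segment(s) drawn
Waypoints (5 total):
(0, 0)
(10, 0)
(4, 0)
(15, 0)
(28, 0)

Answer: (0, 0)
(10, 0)
(4, 0)
(15, 0)
(28, 0)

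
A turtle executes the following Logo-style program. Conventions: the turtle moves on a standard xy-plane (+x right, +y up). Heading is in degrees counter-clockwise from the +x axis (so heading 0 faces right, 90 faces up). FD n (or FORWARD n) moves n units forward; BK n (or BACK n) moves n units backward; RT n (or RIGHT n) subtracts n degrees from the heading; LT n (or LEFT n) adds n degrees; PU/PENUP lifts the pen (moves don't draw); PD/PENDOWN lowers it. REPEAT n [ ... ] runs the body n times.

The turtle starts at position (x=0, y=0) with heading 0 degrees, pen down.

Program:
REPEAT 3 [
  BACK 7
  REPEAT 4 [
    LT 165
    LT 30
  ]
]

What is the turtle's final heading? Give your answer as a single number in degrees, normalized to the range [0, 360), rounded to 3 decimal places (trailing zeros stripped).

Answer: 180

Derivation:
Executing turtle program step by step:
Start: pos=(0,0), heading=0, pen down
REPEAT 3 [
  -- iteration 1/3 --
  BK 7: (0,0) -> (-7,0) [heading=0, draw]
  REPEAT 4 [
    -- iteration 1/4 --
    LT 165: heading 0 -> 165
    LT 30: heading 165 -> 195
    -- iteration 2/4 --
    LT 165: heading 195 -> 0
    LT 30: heading 0 -> 30
    -- iteration 3/4 --
    LT 165: heading 30 -> 195
    LT 30: heading 195 -> 225
    -- iteration 4/4 --
    LT 165: heading 225 -> 30
    LT 30: heading 30 -> 60
  ]
  -- iteration 2/3 --
  BK 7: (-7,0) -> (-10.5,-6.062) [heading=60, draw]
  REPEAT 4 [
    -- iteration 1/4 --
    LT 165: heading 60 -> 225
    LT 30: heading 225 -> 255
    -- iteration 2/4 --
    LT 165: heading 255 -> 60
    LT 30: heading 60 -> 90
    -- iteration 3/4 --
    LT 165: heading 90 -> 255
    LT 30: heading 255 -> 285
    -- iteration 4/4 --
    LT 165: heading 285 -> 90
    LT 30: heading 90 -> 120
  ]
  -- iteration 3/3 --
  BK 7: (-10.5,-6.062) -> (-7,-12.124) [heading=120, draw]
  REPEAT 4 [
    -- iteration 1/4 --
    LT 165: heading 120 -> 285
    LT 30: heading 285 -> 315
    -- iteration 2/4 --
    LT 165: heading 315 -> 120
    LT 30: heading 120 -> 150
    -- iteration 3/4 --
    LT 165: heading 150 -> 315
    LT 30: heading 315 -> 345
    -- iteration 4/4 --
    LT 165: heading 345 -> 150
    LT 30: heading 150 -> 180
  ]
]
Final: pos=(-7,-12.124), heading=180, 3 segment(s) drawn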